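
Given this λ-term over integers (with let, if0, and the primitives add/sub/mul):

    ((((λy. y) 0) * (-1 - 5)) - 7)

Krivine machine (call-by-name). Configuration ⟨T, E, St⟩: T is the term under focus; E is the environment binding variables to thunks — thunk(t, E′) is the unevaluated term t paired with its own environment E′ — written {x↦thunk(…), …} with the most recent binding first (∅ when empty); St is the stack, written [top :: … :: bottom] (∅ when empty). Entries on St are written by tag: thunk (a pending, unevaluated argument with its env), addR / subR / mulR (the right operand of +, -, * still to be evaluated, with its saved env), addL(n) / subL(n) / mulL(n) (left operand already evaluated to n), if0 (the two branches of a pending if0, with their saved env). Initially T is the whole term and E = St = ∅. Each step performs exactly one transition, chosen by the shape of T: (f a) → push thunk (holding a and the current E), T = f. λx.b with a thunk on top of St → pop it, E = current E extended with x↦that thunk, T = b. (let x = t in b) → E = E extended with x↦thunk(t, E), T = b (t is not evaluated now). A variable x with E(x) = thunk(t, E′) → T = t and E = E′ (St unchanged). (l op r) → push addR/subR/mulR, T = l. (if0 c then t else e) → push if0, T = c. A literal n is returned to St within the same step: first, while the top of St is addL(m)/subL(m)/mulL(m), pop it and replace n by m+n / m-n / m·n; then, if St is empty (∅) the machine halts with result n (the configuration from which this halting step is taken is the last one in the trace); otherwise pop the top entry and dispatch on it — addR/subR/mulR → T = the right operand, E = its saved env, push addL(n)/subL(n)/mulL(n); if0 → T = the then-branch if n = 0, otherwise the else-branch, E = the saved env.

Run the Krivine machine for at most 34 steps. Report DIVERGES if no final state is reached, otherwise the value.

t=0: ⟨T=((((λy. y) 0) * (-1 - 5)) - 7); E=∅; St=∅⟩
t=1: ⟨T=(((λy. y) 0) * (-1 - 5)); E=∅; St=[subR]⟩
t=2: ⟨T=((λy. y) 0); E=∅; St=[mulR :: subR]⟩
t=3: ⟨T=(λy. y); E=∅; St=[thunk :: mulR :: subR]⟩
t=4: ⟨T=y; E={y↦thunk(0, ∅)}; St=[mulR :: subR]⟩
t=5: ⟨T=0; E=∅; St=[mulR :: subR]⟩
t=6: ⟨T=(-1 - 5); E=∅; St=[mulL(0) :: subR]⟩
t=7: ⟨T=-1; E=∅; St=[subR :: mulL(0) :: subR]⟩
t=8: ⟨T=5; E=∅; St=[subL(-1) :: mulL(0) :: subR]⟩
t=9: ⟨T=7; E=∅; St=[subL(0)]⟩
→ final value -7

Answer: -7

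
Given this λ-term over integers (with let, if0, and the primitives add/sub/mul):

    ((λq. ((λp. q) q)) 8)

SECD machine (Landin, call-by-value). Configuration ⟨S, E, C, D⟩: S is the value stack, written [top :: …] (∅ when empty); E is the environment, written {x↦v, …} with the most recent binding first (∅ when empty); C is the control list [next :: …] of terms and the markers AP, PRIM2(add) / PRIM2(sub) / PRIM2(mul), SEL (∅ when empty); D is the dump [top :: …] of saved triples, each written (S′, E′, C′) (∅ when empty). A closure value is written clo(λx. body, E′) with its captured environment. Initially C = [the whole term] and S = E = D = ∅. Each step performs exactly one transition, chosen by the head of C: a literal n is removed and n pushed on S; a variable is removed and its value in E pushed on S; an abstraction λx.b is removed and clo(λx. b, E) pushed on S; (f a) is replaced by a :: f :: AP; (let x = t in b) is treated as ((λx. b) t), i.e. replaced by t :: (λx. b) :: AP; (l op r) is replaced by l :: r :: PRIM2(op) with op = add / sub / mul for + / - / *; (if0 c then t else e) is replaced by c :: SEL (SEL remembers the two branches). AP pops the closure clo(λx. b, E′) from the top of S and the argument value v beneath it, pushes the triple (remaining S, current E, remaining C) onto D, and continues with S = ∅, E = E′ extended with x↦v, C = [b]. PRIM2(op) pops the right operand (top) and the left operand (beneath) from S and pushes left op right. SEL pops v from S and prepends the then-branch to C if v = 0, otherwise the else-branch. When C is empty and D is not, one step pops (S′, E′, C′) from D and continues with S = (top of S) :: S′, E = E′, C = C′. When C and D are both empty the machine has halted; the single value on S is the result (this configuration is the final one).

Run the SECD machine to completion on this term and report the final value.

Answer: 8

Derivation:
0. <S=∅, E=∅, C=[((λq. ((λp. q) q)) 8)], D=∅>
1. <S=∅, E=∅, C=[8 :: (λq. ((λp. q) q)) :: AP], D=∅>
2. <S=[8], E=∅, C=[(λq. ((λp. q) q)) :: AP], D=∅>
3. <S=[clo(λq. ((λp. q) q), ∅) :: 8], E=∅, C=[AP], D=∅>
4. <S=∅, E={q↦8}, C=[((λp. q) q)], D=[(∅, ∅, ∅)]>
5. <S=∅, E={q↦8}, C=[q :: (λp. q) :: AP], D=[(∅, ∅, ∅)]>
6. <S=[8], E={q↦8}, C=[(λp. q) :: AP], D=[(∅, ∅, ∅)]>
7. <S=[clo(λp. q, {q↦8}) :: 8], E={q↦8}, C=[AP], D=[(∅, ∅, ∅)]>
8. <S=∅, E={p↦8, q↦8}, C=[q], D=[(∅, {q↦8}, ∅) :: (∅, ∅, ∅)]>
9. <S=[8], E={p↦8, q↦8}, C=∅, D=[(∅, {q↦8}, ∅) :: (∅, ∅, ∅)]>
10. <S=[8], E={q↦8}, C=∅, D=[(∅, ∅, ∅)]>
11. <S=[8], E=∅, C=∅, D=∅>
→ final value 8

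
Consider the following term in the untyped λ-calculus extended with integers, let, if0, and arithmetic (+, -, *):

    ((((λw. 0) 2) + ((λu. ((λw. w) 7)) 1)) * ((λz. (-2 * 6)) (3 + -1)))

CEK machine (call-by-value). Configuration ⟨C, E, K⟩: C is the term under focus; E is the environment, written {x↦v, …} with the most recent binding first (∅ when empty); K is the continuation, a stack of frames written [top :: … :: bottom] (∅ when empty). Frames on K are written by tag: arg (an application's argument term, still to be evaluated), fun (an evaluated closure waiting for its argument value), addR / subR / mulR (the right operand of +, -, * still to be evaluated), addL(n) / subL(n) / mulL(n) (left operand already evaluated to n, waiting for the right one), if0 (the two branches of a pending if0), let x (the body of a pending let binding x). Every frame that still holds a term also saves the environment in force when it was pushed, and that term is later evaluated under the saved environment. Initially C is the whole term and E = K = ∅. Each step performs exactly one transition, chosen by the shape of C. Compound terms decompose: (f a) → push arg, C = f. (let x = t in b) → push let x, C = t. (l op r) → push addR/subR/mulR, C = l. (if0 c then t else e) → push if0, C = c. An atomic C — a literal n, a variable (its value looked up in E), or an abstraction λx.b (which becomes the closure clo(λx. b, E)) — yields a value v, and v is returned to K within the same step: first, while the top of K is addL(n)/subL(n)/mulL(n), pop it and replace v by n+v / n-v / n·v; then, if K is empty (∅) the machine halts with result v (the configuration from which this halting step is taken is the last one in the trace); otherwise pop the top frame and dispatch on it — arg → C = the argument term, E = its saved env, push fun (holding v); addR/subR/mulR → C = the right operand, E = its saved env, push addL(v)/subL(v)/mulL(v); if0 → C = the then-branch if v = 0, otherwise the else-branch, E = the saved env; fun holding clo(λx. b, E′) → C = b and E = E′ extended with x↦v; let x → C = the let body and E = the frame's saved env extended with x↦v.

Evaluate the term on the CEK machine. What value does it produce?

t=0: <C=((((λw. 0) 2) + ((λu. ((λw. w) 7)) 1)) * ((λz. (-2 * 6)) (3 + -1))), E=∅, K=∅>
t=1: <C=(((λw. 0) 2) + ((λu. ((λw. w) 7)) 1)), E=∅, K=[mulR]>
t=2: <C=((λw. 0) 2), E=∅, K=[addR :: mulR]>
t=3: <C=(λw. 0), E=∅, K=[arg :: addR :: mulR]>
t=4: <C=2, E=∅, K=[fun :: addR :: mulR]>
t=5: <C=0, E={w↦2}, K=[addR :: mulR]>
t=6: <C=((λu. ((λw. w) 7)) 1), E=∅, K=[addL(0) :: mulR]>
t=7: <C=(λu. ((λw. w) 7)), E=∅, K=[arg :: addL(0) :: mulR]>
t=8: <C=1, E=∅, K=[fun :: addL(0) :: mulR]>
t=9: <C=((λw. w) 7), E={u↦1}, K=[addL(0) :: mulR]>
t=10: <C=(λw. w), E={u↦1}, K=[arg :: addL(0) :: mulR]>
t=11: <C=7, E={u↦1}, K=[fun :: addL(0) :: mulR]>
t=12: <C=w, E={w↦7, u↦1}, K=[addL(0) :: mulR]>
t=13: <C=((λz. (-2 * 6)) (3 + -1)), E=∅, K=[mulL(7)]>
t=14: <C=(λz. (-2 * 6)), E=∅, K=[arg :: mulL(7)]>
t=15: <C=(3 + -1), E=∅, K=[fun :: mulL(7)]>
t=16: <C=3, E=∅, K=[addR :: fun :: mulL(7)]>
t=17: <C=-1, E=∅, K=[addL(3) :: fun :: mulL(7)]>
t=18: <C=(-2 * 6), E={z↦2}, K=[mulL(7)]>
t=19: <C=-2, E={z↦2}, K=[mulR :: mulL(7)]>
t=20: <C=6, E={z↦2}, K=[mulL(-2) :: mulL(7)]>
→ final value -84

Answer: -84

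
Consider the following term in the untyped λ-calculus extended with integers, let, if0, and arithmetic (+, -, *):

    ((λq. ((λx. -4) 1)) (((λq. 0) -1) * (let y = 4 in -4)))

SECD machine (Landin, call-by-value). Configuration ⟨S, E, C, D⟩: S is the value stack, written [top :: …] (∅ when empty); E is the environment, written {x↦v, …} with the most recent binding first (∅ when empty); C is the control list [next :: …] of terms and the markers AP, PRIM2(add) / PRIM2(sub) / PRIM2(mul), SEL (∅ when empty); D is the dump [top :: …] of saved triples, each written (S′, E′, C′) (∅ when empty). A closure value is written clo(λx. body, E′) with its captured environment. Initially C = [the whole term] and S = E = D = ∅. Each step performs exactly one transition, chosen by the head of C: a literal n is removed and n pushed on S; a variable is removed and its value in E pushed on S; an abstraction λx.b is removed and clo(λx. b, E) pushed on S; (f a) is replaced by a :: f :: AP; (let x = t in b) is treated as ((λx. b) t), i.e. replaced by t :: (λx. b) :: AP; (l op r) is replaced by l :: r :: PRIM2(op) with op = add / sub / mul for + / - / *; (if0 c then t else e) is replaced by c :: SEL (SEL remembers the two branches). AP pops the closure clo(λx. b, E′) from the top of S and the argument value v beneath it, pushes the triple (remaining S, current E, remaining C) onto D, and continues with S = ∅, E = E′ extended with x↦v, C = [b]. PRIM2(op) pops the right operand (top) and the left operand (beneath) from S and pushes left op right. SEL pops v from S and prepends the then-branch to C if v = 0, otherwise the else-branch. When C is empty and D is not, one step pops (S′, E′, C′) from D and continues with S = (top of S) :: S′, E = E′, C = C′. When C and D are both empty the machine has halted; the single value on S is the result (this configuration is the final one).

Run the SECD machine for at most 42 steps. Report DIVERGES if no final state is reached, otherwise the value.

Answer: -4

Derivation:
[0] <S=∅, E=∅, C=[((λq. ((λx. -4) 1)) (((λq. 0) -1) * (let y = 4 in -4)))], D=∅>
[1] <S=∅, E=∅, C=[(((λq. 0) -1) * (let y = 4 in -4)) :: (λq. ((λx. -4) 1)) :: AP], D=∅>
[2] <S=∅, E=∅, C=[((λq. 0) -1) :: (let y = 4 in -4) :: PRIM2(mul) :: (λq. ((λx. -4) 1)) :: AP], D=∅>
[3] <S=∅, E=∅, C=[-1 :: (λq. 0) :: AP :: (let y = 4 in -4) :: PRIM2(mul) :: (λq. ((λx. -4) 1)) :: AP], D=∅>
[4] <S=[-1], E=∅, C=[(λq. 0) :: AP :: (let y = 4 in -4) :: PRIM2(mul) :: (λq. ((λx. -4) 1)) :: AP], D=∅>
[5] <S=[clo(λq. 0, ∅) :: -1], E=∅, C=[AP :: (let y = 4 in -4) :: PRIM2(mul) :: (λq. ((λx. -4) 1)) :: AP], D=∅>
[6] <S=∅, E={q↦-1}, C=[0], D=[(∅, ∅, [(let y = 4 in -4) :: PRIM2(mul) :: (λq. ((λx. -4) 1)) :: AP])]>
[7] <S=[0], E={q↦-1}, C=∅, D=[(∅, ∅, [(let y = 4 in -4) :: PRIM2(mul) :: (λq. ((λx. -4) 1)) :: AP])]>
[8] <S=[0], E=∅, C=[(let y = 4 in -4) :: PRIM2(mul) :: (λq. ((λx. -4) 1)) :: AP], D=∅>
[9] <S=[0], E=∅, C=[4 :: (λy. -4) :: AP :: PRIM2(mul) :: (λq. ((λx. -4) 1)) :: AP], D=∅>
[10] <S=[4 :: 0], E=∅, C=[(λy. -4) :: AP :: PRIM2(mul) :: (λq. ((λx. -4) 1)) :: AP], D=∅>
[11] <S=[clo(λy. -4, ∅) :: 4 :: 0], E=∅, C=[AP :: PRIM2(mul) :: (λq. ((λx. -4) 1)) :: AP], D=∅>
[12] <S=∅, E={y↦4}, C=[-4], D=[([0], ∅, [PRIM2(mul) :: (λq. ((λx. -4) 1)) :: AP])]>
[13] <S=[-4], E={y↦4}, C=∅, D=[([0], ∅, [PRIM2(mul) :: (λq. ((λx. -4) 1)) :: AP])]>
[14] <S=[-4 :: 0], E=∅, C=[PRIM2(mul) :: (λq. ((λx. -4) 1)) :: AP], D=∅>
[15] <S=[0], E=∅, C=[(λq. ((λx. -4) 1)) :: AP], D=∅>
[16] <S=[clo(λq. ((λx. -4) 1), ∅) :: 0], E=∅, C=[AP], D=∅>
[17] <S=∅, E={q↦0}, C=[((λx. -4) 1)], D=[(∅, ∅, ∅)]>
[18] <S=∅, E={q↦0}, C=[1 :: (λx. -4) :: AP], D=[(∅, ∅, ∅)]>
[19] <S=[1], E={q↦0}, C=[(λx. -4) :: AP], D=[(∅, ∅, ∅)]>
[20] <S=[clo(λx. -4, {q↦0}) :: 1], E={q↦0}, C=[AP], D=[(∅, ∅, ∅)]>
[21] <S=∅, E={x↦1, q↦0}, C=[-4], D=[(∅, {q↦0}, ∅) :: (∅, ∅, ∅)]>
[22] <S=[-4], E={x↦1, q↦0}, C=∅, D=[(∅, {q↦0}, ∅) :: (∅, ∅, ∅)]>
[23] <S=[-4], E={q↦0}, C=∅, D=[(∅, ∅, ∅)]>
[24] <S=[-4], E=∅, C=∅, D=∅>
→ final value -4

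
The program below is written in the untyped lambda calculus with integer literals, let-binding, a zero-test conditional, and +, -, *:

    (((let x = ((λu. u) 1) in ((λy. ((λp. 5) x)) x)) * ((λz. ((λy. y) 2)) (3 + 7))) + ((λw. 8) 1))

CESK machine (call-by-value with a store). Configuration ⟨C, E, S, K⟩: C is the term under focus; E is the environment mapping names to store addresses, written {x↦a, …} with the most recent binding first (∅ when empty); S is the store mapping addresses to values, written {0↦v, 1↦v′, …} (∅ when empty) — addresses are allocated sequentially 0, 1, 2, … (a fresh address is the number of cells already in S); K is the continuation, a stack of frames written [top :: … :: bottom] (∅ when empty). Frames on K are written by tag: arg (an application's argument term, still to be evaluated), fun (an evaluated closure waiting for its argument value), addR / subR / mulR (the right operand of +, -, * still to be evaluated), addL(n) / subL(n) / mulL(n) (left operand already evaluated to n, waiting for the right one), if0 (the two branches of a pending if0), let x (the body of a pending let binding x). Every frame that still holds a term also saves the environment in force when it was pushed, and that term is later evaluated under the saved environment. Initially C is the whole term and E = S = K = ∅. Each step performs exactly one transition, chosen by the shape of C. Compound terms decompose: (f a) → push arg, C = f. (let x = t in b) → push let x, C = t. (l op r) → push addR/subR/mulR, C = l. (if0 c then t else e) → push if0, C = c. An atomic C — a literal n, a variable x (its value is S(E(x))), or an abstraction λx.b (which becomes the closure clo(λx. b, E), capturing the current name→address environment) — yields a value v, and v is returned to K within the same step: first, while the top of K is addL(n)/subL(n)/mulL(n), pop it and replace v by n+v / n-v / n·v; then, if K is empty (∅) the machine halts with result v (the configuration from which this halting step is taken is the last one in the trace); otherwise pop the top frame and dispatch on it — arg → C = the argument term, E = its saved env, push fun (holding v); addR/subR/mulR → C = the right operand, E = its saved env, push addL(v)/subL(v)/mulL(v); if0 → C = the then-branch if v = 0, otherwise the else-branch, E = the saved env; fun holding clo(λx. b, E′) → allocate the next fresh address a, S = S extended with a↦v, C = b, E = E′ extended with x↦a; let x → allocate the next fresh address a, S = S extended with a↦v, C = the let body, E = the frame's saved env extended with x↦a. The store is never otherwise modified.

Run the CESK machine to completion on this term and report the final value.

Answer: 18

Derivation:
[0] [C=(((let x = ((λu. u) 1) in ((λy. ((λp. 5) x)) x)) * ((λz. ((λy. y) 2)) (3 + 7))) + ((λw. 8) 1)) | E=∅ | S=∅ | K=∅]
[1] [C=((let x = ((λu. u) 1) in ((λy. ((λp. 5) x)) x)) * ((λz. ((λy. y) 2)) (3 + 7))) | E=∅ | S=∅ | K=[addR]]
[2] [C=(let x = ((λu. u) 1) in ((λy. ((λp. 5) x)) x)) | E=∅ | S=∅ | K=[mulR :: addR]]
[3] [C=((λu. u) 1) | E=∅ | S=∅ | K=[let x :: mulR :: addR]]
[4] [C=(λu. u) | E=∅ | S=∅ | K=[arg :: let x :: mulR :: addR]]
[5] [C=1 | E=∅ | S=∅ | K=[fun :: let x :: mulR :: addR]]
[6] [C=u | E={u↦0} | S={0↦1} | K=[let x :: mulR :: addR]]
[7] [C=((λy. ((λp. 5) x)) x) | E={x↦1} | S={0↦1, 1↦1} | K=[mulR :: addR]]
[8] [C=(λy. ((λp. 5) x)) | E={x↦1} | S={0↦1, 1↦1} | K=[arg :: mulR :: addR]]
[9] [C=x | E={x↦1} | S={0↦1, 1↦1} | K=[fun :: mulR :: addR]]
[10] [C=((λp. 5) x) | E={y↦2, x↦1} | S={0↦1, 1↦1, 2↦1} | K=[mulR :: addR]]
[11] [C=(λp. 5) | E={y↦2, x↦1} | S={0↦1, 1↦1, 2↦1} | K=[arg :: mulR :: addR]]
[12] [C=x | E={y↦2, x↦1} | S={0↦1, 1↦1, 2↦1} | K=[fun :: mulR :: addR]]
[13] [C=5 | E={p↦3, y↦2, x↦1} | S={0↦1, 1↦1, 2↦1, 3↦1} | K=[mulR :: addR]]
[14] [C=((λz. ((λy. y) 2)) (3 + 7)) | E=∅ | S={0↦1, 1↦1, 2↦1, 3↦1} | K=[mulL(5) :: addR]]
[15] [C=(λz. ((λy. y) 2)) | E=∅ | S={0↦1, 1↦1, 2↦1, 3↦1} | K=[arg :: mulL(5) :: addR]]
[16] [C=(3 + 7) | E=∅ | S={0↦1, 1↦1, 2↦1, 3↦1} | K=[fun :: mulL(5) :: addR]]
[17] [C=3 | E=∅ | S={0↦1, 1↦1, 2↦1, 3↦1} | K=[addR :: fun :: mulL(5) :: addR]]
[18] [C=7 | E=∅ | S={0↦1, 1↦1, 2↦1, 3↦1} | K=[addL(3) :: fun :: mulL(5) :: addR]]
[19] [C=((λy. y) 2) | E={z↦4} | S={0↦1, 1↦1, 2↦1, 3↦1, 4↦10} | K=[mulL(5) :: addR]]
[20] [C=(λy. y) | E={z↦4} | S={0↦1, 1↦1, 2↦1, 3↦1, 4↦10} | K=[arg :: mulL(5) :: addR]]
[21] [C=2 | E={z↦4} | S={0↦1, 1↦1, 2↦1, 3↦1, 4↦10} | K=[fun :: mulL(5) :: addR]]
[22] [C=y | E={y↦5, z↦4} | S={0↦1, 1↦1, 2↦1, 3↦1, 4↦10, 5↦2} | K=[mulL(5) :: addR]]
[23] [C=((λw. 8) 1) | E=∅ | S={0↦1, 1↦1, 2↦1, 3↦1, 4↦10, 5↦2} | K=[addL(10)]]
[24] [C=(λw. 8) | E=∅ | S={0↦1, 1↦1, 2↦1, 3↦1, 4↦10, 5↦2} | K=[arg :: addL(10)]]
[25] [C=1 | E=∅ | S={0↦1, 1↦1, 2↦1, 3↦1, 4↦10, 5↦2} | K=[fun :: addL(10)]]
[26] [C=8 | E={w↦6} | S={0↦1, 1↦1, 2↦1, 3↦1, 4↦10, 5↦2, 6↦1} | K=[addL(10)]]
→ final value 18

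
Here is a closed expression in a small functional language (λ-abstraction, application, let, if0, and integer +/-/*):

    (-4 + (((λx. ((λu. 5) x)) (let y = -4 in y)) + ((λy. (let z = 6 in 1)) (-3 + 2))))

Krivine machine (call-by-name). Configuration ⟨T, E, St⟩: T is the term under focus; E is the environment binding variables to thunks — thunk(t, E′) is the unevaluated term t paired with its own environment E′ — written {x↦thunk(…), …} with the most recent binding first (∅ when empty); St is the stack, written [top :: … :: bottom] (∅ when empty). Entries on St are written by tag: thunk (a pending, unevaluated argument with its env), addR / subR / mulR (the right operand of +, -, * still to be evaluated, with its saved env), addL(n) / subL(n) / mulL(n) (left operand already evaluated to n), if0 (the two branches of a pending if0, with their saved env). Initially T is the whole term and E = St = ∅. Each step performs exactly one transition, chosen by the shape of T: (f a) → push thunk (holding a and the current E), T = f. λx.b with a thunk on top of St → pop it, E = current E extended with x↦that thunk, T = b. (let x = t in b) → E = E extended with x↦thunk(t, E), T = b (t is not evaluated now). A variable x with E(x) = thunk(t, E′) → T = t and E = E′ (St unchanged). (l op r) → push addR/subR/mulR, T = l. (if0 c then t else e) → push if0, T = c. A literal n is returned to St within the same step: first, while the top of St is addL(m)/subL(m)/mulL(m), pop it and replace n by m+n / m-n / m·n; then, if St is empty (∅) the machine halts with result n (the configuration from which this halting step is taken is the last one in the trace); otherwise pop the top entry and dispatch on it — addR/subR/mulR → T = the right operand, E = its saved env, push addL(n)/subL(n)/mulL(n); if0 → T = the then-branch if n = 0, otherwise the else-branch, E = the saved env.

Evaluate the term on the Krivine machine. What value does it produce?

[0] ⟨T=(-4 + (((λx. ((λu. 5) x)) (let y = -4 in y)) + ((λy. (let z = 6 in 1)) (-3 + 2)))); E=∅; St=∅⟩
[1] ⟨T=-4; E=∅; St=[addR]⟩
[2] ⟨T=(((λx. ((λu. 5) x)) (let y = -4 in y)) + ((λy. (let z = 6 in 1)) (-3 + 2))); E=∅; St=[addL(-4)]⟩
[3] ⟨T=((λx. ((λu. 5) x)) (let y = -4 in y)); E=∅; St=[addR :: addL(-4)]⟩
[4] ⟨T=(λx. ((λu. 5) x)); E=∅; St=[thunk :: addR :: addL(-4)]⟩
[5] ⟨T=((λu. 5) x); E={x↦thunk((let y = -4 in y), ∅)}; St=[addR :: addL(-4)]⟩
[6] ⟨T=(λu. 5); E={x↦thunk((let y = -4 in y), ∅)}; St=[thunk :: addR :: addL(-4)]⟩
[7] ⟨T=5; E={u↦thunk(x, {x↦thunk((let y = -4 in y), ∅)}), x↦thunk((let y = -4 in y), ∅)}; St=[addR :: addL(-4)]⟩
[8] ⟨T=((λy. (let z = 6 in 1)) (-3 + 2)); E=∅; St=[addL(5) :: addL(-4)]⟩
[9] ⟨T=(λy. (let z = 6 in 1)); E=∅; St=[thunk :: addL(5) :: addL(-4)]⟩
[10] ⟨T=(let z = 6 in 1); E={y↦thunk((-3 + 2), ∅)}; St=[addL(5) :: addL(-4)]⟩
[11] ⟨T=1; E={z↦thunk(6, {y↦thunk((-3 + 2), ∅)}), y↦thunk((-3 + 2), ∅)}; St=[addL(5) :: addL(-4)]⟩
→ final value 2

Answer: 2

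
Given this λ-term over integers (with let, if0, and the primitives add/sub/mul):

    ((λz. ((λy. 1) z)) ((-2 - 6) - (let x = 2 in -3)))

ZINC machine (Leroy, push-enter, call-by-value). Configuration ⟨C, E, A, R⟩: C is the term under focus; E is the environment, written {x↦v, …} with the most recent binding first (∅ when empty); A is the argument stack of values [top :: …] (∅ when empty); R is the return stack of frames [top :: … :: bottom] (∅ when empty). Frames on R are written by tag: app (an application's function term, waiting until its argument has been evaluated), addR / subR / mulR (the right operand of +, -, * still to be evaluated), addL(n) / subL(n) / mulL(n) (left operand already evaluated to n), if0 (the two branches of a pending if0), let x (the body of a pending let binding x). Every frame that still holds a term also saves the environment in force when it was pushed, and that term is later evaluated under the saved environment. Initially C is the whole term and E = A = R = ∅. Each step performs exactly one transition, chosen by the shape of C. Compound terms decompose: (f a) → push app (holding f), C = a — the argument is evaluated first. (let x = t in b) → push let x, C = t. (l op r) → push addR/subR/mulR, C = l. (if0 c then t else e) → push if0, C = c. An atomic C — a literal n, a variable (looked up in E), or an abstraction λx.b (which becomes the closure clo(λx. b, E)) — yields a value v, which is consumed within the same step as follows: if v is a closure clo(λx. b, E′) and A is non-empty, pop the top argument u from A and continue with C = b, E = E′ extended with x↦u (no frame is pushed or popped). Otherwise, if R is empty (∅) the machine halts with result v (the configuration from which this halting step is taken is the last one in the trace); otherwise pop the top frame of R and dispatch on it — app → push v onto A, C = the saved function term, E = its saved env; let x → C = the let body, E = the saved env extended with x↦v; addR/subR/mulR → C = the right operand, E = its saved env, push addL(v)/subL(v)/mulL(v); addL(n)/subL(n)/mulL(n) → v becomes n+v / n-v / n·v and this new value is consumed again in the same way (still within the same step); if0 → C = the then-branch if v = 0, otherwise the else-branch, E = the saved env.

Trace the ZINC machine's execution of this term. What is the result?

Answer: 1

Derivation:
step 0: [C=((λz. ((λy. 1) z)) ((-2 - 6) - (let x = 2 in -3))) | E=∅ | A=∅ | R=∅]
step 1: [C=((-2 - 6) - (let x = 2 in -3)) | E=∅ | A=∅ | R=[app]]
step 2: [C=(-2 - 6) | E=∅ | A=∅ | R=[subR :: app]]
step 3: [C=-2 | E=∅ | A=∅ | R=[subR :: subR :: app]]
step 4: [C=6 | E=∅ | A=∅ | R=[subL(-2) :: subR :: app]]
step 5: [C=(let x = 2 in -3) | E=∅ | A=∅ | R=[subL(-8) :: app]]
step 6: [C=2 | E=∅ | A=∅ | R=[let x :: subL(-8) :: app]]
step 7: [C=-3 | E={x↦2} | A=∅ | R=[subL(-8) :: app]]
step 8: [C=(λz. ((λy. 1) z)) | E=∅ | A=[-5] | R=∅]
step 9: [C=((λy. 1) z) | E={z↦-5} | A=∅ | R=∅]
step 10: [C=z | E={z↦-5} | A=∅ | R=[app]]
step 11: [C=(λy. 1) | E={z↦-5} | A=[-5] | R=∅]
step 12: [C=1 | E={y↦-5, z↦-5} | A=∅ | R=∅]
→ final value 1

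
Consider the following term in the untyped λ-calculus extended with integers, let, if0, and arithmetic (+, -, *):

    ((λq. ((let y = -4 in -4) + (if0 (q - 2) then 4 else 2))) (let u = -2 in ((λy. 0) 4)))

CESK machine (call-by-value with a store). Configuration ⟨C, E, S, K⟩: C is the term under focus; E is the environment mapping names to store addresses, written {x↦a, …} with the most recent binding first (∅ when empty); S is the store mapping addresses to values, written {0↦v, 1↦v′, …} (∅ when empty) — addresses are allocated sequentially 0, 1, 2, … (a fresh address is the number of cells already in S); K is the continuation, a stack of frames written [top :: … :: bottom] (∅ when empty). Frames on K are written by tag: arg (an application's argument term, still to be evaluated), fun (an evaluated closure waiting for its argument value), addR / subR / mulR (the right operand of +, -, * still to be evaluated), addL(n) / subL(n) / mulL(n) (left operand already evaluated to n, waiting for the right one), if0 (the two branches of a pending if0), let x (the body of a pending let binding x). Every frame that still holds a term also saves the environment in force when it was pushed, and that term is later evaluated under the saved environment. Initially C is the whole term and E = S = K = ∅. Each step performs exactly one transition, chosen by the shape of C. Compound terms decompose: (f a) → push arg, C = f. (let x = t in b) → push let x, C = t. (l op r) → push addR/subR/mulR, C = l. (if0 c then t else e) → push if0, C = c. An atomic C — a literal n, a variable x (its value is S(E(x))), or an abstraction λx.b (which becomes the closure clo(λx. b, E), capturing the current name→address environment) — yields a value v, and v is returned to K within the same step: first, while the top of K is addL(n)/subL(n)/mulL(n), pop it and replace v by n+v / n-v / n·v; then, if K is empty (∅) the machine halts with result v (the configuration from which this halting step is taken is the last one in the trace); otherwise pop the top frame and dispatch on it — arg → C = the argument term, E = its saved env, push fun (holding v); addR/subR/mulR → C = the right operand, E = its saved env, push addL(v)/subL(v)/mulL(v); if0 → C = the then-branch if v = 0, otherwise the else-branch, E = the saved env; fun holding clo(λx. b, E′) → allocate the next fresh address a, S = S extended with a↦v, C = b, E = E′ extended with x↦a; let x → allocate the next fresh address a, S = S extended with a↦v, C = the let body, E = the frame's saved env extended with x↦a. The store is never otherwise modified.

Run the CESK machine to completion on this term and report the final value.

t=0: ⟨C=((λq. ((let y = -4 in -4) + (if0 (q - 2) then 4 else 2))) (let u = -2 in ((λy. 0) 4))); E=∅; S=∅; K=∅⟩
t=1: ⟨C=(λq. ((let y = -4 in -4) + (if0 (q - 2) then 4 else 2))); E=∅; S=∅; K=[arg]⟩
t=2: ⟨C=(let u = -2 in ((λy. 0) 4)); E=∅; S=∅; K=[fun]⟩
t=3: ⟨C=-2; E=∅; S=∅; K=[let u :: fun]⟩
t=4: ⟨C=((λy. 0) 4); E={u↦0}; S={0↦-2}; K=[fun]⟩
t=5: ⟨C=(λy. 0); E={u↦0}; S={0↦-2}; K=[arg :: fun]⟩
t=6: ⟨C=4; E={u↦0}; S={0↦-2}; K=[fun :: fun]⟩
t=7: ⟨C=0; E={y↦1, u↦0}; S={0↦-2, 1↦4}; K=[fun]⟩
t=8: ⟨C=((let y = -4 in -4) + (if0 (q - 2) then 4 else 2)); E={q↦2}; S={0↦-2, 1↦4, 2↦0}; K=∅⟩
t=9: ⟨C=(let y = -4 in -4); E={q↦2}; S={0↦-2, 1↦4, 2↦0}; K=[addR]⟩
t=10: ⟨C=-4; E={q↦2}; S={0↦-2, 1↦4, 2↦0}; K=[let y :: addR]⟩
t=11: ⟨C=-4; E={y↦3, q↦2}; S={0↦-2, 1↦4, 2↦0, 3↦-4}; K=[addR]⟩
t=12: ⟨C=(if0 (q - 2) then 4 else 2); E={q↦2}; S={0↦-2, 1↦4, 2↦0, 3↦-4}; K=[addL(-4)]⟩
t=13: ⟨C=(q - 2); E={q↦2}; S={0↦-2, 1↦4, 2↦0, 3↦-4}; K=[if0 :: addL(-4)]⟩
t=14: ⟨C=q; E={q↦2}; S={0↦-2, 1↦4, 2↦0, 3↦-4}; K=[subR :: if0 :: addL(-4)]⟩
t=15: ⟨C=2; E={q↦2}; S={0↦-2, 1↦4, 2↦0, 3↦-4}; K=[subL(0) :: if0 :: addL(-4)]⟩
t=16: ⟨C=2; E={q↦2}; S={0↦-2, 1↦4, 2↦0, 3↦-4}; K=[addL(-4)]⟩
→ final value -2

Answer: -2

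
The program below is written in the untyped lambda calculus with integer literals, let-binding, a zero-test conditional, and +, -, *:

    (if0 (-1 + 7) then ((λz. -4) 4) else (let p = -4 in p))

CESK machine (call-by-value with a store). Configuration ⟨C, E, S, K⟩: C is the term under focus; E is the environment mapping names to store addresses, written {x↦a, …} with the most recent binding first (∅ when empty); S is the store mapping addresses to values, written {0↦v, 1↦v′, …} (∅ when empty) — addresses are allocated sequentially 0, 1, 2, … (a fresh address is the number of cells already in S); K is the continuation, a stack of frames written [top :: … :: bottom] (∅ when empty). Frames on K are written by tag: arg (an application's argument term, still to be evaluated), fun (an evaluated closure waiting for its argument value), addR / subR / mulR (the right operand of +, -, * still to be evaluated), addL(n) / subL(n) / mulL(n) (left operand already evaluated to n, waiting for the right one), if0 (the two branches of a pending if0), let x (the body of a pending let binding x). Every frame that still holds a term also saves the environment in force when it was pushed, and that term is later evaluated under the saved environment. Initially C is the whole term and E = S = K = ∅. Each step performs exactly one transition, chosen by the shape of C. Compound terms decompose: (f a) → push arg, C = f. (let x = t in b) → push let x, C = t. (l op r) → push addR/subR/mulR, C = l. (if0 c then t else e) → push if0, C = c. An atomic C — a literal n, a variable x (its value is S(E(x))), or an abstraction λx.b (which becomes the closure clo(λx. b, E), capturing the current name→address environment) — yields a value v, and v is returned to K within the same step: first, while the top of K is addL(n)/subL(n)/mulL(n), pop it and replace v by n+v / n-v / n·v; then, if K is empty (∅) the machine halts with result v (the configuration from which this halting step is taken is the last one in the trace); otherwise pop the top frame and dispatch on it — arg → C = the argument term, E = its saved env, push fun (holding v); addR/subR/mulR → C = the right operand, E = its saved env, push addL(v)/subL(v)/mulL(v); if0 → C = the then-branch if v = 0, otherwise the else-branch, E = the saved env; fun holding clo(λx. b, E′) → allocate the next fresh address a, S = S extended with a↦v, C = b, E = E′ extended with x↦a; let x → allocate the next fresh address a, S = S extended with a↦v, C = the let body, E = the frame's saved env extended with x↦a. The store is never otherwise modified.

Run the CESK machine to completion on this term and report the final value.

t=0: <C=(if0 (-1 + 7) then ((λz. -4) 4) else (let p = -4 in p)), E=∅, S=∅, K=∅>
t=1: <C=(-1 + 7), E=∅, S=∅, K=[if0]>
t=2: <C=-1, E=∅, S=∅, K=[addR :: if0]>
t=3: <C=7, E=∅, S=∅, K=[addL(-1) :: if0]>
t=4: <C=(let p = -4 in p), E=∅, S=∅, K=∅>
t=5: <C=-4, E=∅, S=∅, K=[let p]>
t=6: <C=p, E={p↦0}, S={0↦-4}, K=∅>
→ final value -4

Answer: -4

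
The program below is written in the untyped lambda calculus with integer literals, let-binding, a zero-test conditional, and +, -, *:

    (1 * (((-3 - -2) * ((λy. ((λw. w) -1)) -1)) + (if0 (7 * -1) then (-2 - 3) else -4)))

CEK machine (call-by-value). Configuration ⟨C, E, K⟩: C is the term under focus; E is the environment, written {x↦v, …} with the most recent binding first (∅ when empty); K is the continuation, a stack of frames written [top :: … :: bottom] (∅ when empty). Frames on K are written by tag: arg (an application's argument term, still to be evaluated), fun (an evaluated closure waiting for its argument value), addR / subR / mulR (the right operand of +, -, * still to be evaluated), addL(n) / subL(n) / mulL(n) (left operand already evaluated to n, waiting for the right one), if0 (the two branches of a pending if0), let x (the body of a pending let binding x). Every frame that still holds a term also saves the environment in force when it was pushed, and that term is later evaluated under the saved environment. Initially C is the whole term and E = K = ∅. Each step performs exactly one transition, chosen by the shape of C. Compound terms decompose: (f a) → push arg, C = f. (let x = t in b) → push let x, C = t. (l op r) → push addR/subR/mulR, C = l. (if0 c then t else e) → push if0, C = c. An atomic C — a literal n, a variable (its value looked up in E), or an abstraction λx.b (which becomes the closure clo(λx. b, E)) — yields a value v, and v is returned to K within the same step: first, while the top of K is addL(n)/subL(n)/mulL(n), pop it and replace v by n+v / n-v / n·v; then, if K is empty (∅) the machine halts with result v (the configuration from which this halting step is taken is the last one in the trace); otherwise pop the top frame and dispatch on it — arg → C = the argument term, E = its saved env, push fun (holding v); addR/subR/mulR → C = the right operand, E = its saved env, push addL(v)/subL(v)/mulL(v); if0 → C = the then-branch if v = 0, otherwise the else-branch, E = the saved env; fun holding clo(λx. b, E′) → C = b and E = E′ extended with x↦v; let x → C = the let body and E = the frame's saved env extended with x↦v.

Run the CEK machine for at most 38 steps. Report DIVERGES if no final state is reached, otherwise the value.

[0] [C=(1 * (((-3 - -2) * ((λy. ((λw. w) -1)) -1)) + (if0 (7 * -1) then (-2 - 3) else -4))) | E=∅ | K=∅]
[1] [C=1 | E=∅ | K=[mulR]]
[2] [C=(((-3 - -2) * ((λy. ((λw. w) -1)) -1)) + (if0 (7 * -1) then (-2 - 3) else -4)) | E=∅ | K=[mulL(1)]]
[3] [C=((-3 - -2) * ((λy. ((λw. w) -1)) -1)) | E=∅ | K=[addR :: mulL(1)]]
[4] [C=(-3 - -2) | E=∅ | K=[mulR :: addR :: mulL(1)]]
[5] [C=-3 | E=∅ | K=[subR :: mulR :: addR :: mulL(1)]]
[6] [C=-2 | E=∅ | K=[subL(-3) :: mulR :: addR :: mulL(1)]]
[7] [C=((λy. ((λw. w) -1)) -1) | E=∅ | K=[mulL(-1) :: addR :: mulL(1)]]
[8] [C=(λy. ((λw. w) -1)) | E=∅ | K=[arg :: mulL(-1) :: addR :: mulL(1)]]
[9] [C=-1 | E=∅ | K=[fun :: mulL(-1) :: addR :: mulL(1)]]
[10] [C=((λw. w) -1) | E={y↦-1} | K=[mulL(-1) :: addR :: mulL(1)]]
[11] [C=(λw. w) | E={y↦-1} | K=[arg :: mulL(-1) :: addR :: mulL(1)]]
[12] [C=-1 | E={y↦-1} | K=[fun :: mulL(-1) :: addR :: mulL(1)]]
[13] [C=w | E={w↦-1, y↦-1} | K=[mulL(-1) :: addR :: mulL(1)]]
[14] [C=(if0 (7 * -1) then (-2 - 3) else -4) | E=∅ | K=[addL(1) :: mulL(1)]]
[15] [C=(7 * -1) | E=∅ | K=[if0 :: addL(1) :: mulL(1)]]
[16] [C=7 | E=∅ | K=[mulR :: if0 :: addL(1) :: mulL(1)]]
[17] [C=-1 | E=∅ | K=[mulL(7) :: if0 :: addL(1) :: mulL(1)]]
[18] [C=-4 | E=∅ | K=[addL(1) :: mulL(1)]]
→ final value -3

Answer: -3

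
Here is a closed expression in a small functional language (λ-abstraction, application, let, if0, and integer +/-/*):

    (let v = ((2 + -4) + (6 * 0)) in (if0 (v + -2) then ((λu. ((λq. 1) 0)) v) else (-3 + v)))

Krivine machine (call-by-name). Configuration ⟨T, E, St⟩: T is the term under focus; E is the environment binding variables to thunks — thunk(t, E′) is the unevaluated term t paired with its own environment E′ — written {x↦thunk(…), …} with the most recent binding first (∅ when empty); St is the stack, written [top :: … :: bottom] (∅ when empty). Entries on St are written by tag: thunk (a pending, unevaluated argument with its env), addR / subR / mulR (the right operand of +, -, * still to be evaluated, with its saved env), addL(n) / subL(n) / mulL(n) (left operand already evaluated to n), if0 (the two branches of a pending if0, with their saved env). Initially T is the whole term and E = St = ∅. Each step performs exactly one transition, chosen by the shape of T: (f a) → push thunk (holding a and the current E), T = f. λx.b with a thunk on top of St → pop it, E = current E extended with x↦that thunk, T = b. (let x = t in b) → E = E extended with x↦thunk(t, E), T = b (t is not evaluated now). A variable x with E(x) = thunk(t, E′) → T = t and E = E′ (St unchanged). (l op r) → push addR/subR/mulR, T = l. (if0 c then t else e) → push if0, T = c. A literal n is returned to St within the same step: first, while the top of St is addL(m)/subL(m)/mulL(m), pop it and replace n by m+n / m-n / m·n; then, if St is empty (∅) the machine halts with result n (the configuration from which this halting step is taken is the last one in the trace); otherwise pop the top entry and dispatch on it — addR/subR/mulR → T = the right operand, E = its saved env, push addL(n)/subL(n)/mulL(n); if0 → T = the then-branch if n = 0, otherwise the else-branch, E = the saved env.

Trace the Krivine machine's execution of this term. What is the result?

Answer: -5

Execution trace:
t=0: [T=(let v = ((2 + -4) + (6 * 0)) in (if0 (v + -2) then ((λu. ((λq. 1) 0)) v) else (-3 + v))) | E=∅ | St=∅]
t=1: [T=(if0 (v + -2) then ((λu. ((λq. 1) 0)) v) else (-3 + v)) | E={v↦thunk(((2 + -4) + (6 * 0)), ∅)} | St=∅]
t=2: [T=(v + -2) | E={v↦thunk(((2 + -4) + (6 * 0)), ∅)} | St=[if0]]
t=3: [T=v | E={v↦thunk(((2 + -4) + (6 * 0)), ∅)} | St=[addR :: if0]]
t=4: [T=((2 + -4) + (6 * 0)) | E=∅ | St=[addR :: if0]]
t=5: [T=(2 + -4) | E=∅ | St=[addR :: addR :: if0]]
t=6: [T=2 | E=∅ | St=[addR :: addR :: addR :: if0]]
t=7: [T=-4 | E=∅ | St=[addL(2) :: addR :: addR :: if0]]
t=8: [T=(6 * 0) | E=∅ | St=[addL(-2) :: addR :: if0]]
t=9: [T=6 | E=∅ | St=[mulR :: addL(-2) :: addR :: if0]]
t=10: [T=0 | E=∅ | St=[mulL(6) :: addL(-2) :: addR :: if0]]
t=11: [T=-2 | E={v↦thunk(((2 + -4) + (6 * 0)), ∅)} | St=[addL(-2) :: if0]]
t=12: [T=(-3 + v) | E={v↦thunk(((2 + -4) + (6 * 0)), ∅)} | St=∅]
t=13: [T=-3 | E={v↦thunk(((2 + -4) + (6 * 0)), ∅)} | St=[addR]]
t=14: [T=v | E={v↦thunk(((2 + -4) + (6 * 0)), ∅)} | St=[addL(-3)]]
t=15: [T=((2 + -4) + (6 * 0)) | E=∅ | St=[addL(-3)]]
t=16: [T=(2 + -4) | E=∅ | St=[addR :: addL(-3)]]
t=17: [T=2 | E=∅ | St=[addR :: addR :: addL(-3)]]
t=18: [T=-4 | E=∅ | St=[addL(2) :: addR :: addL(-3)]]
t=19: [T=(6 * 0) | E=∅ | St=[addL(-2) :: addL(-3)]]
t=20: [T=6 | E=∅ | St=[mulR :: addL(-2) :: addL(-3)]]
t=21: [T=0 | E=∅ | St=[mulL(6) :: addL(-2) :: addL(-3)]]
→ final value -5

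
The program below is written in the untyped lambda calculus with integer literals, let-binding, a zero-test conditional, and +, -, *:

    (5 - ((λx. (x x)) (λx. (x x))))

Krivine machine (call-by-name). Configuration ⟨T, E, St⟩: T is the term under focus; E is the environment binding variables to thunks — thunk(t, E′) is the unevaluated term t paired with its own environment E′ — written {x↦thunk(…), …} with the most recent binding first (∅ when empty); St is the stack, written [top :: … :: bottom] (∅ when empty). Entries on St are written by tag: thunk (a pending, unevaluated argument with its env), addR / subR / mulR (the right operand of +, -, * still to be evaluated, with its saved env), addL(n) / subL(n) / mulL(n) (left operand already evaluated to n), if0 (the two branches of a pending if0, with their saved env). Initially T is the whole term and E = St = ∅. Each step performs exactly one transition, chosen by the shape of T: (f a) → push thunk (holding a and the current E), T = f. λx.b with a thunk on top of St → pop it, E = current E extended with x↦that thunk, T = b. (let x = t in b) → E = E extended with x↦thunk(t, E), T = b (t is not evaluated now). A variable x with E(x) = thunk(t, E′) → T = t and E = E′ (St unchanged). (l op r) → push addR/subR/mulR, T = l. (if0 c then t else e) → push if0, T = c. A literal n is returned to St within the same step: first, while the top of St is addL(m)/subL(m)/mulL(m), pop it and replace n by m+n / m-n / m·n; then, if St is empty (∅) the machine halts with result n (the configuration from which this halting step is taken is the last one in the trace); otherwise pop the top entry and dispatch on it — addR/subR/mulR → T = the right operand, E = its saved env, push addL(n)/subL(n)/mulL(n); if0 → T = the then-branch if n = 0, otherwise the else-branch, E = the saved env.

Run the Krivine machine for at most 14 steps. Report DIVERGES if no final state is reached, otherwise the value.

[0] [T=(5 - ((λx. (x x)) (λx. (x x)))) | E=∅ | St=∅]
[1] [T=5 | E=∅ | St=[subR]]
[2] [T=((λx. (x x)) (λx. (x x))) | E=∅ | St=[subL(5)]]
[3] [T=(λx. (x x)) | E=∅ | St=[thunk :: subL(5)]]
[4] [T=(x x) | E={x↦thunk((λx. (x x)), ∅)} | St=[subL(5)]]
[5] [T=x | E={x↦thunk((λx. (x x)), ∅)} | St=[thunk :: subL(5)]]
[6] [T=(λx. (x x)) | E=∅ | St=[thunk :: subL(5)]]
[7] [T=(x x) | E={x↦thunk(x, {x↦thunk((λx. (x x)), ∅)})} | St=[subL(5)]]
[8] [T=x | E={x↦thunk(x, {x↦thunk((λx. (x x)), ∅)})} | St=[thunk :: subL(5)]]
[9] [T=x | E={x↦thunk((λx. (x x)), ∅)} | St=[thunk :: subL(5)]]
[10] [T=(λx. (x x)) | E=∅ | St=[thunk :: subL(5)]]
[11] [T=(x x) | E={x↦thunk(x, {x↦thunk(x, {x↦thunk((λx. (x x)), ∅)})})} | St=[subL(5)]]
[12] [T=x | E={x↦thunk(x, {x↦thunk(x, {x↦thunk((λx. (x x)), ∅)})})} | St=[thunk :: subL(5)]]
[13] [T=x | E={x↦thunk(x, {x↦thunk((λx. (x x)), ∅)})} | St=[thunk :: subL(5)]]
[14] [T=x | E={x↦thunk((λx. (x x)), ∅)} | St=[thunk :: subL(5)]]
→ 14 transitions taken and the configuration is still not final: no result within 14 steps

Answer: DIVERGES (no final state within 14 steps)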